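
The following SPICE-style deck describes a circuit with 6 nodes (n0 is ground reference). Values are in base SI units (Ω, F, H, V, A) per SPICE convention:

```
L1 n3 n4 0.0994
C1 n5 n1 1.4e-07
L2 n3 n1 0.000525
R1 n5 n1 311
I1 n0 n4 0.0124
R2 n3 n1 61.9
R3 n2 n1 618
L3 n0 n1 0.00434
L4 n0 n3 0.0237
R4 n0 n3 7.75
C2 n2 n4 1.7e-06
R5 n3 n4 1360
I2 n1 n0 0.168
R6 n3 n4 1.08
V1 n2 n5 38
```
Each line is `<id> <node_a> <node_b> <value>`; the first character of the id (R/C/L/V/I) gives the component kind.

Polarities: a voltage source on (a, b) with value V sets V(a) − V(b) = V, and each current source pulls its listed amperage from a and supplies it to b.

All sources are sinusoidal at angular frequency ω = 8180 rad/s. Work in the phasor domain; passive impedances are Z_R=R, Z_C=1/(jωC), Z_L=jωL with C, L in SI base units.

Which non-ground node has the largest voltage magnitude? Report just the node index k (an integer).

5

Element admittances at ω=8180 rad/s:
  Y(L1) = 0.000-0.001230j S between n3,n4
  Y(C1) = 0.000+0.001145j S between n5,n1
  Y(L2) = 0.000-0.2329j S between n3,n1
  Y(R1) = 0.003215+0.000j S between n5,n1
  I1: injects 0.0124 A into n4 (from n0)
  Y(R2) = 0.01616+0.000j S between n3,n1
  Y(R3) = 0.001618+0.000j S between n2,n1
  Y(L3) = 0.000-0.02817j S between n0,n1
  Y(L4) = 0.000-0.005158j S between n0,n3
  Y(R4) = 0.1290+0.000j S between n0,n3
  Y(C2) = 0.000+0.01391j S between n2,n4
  Y(R5) = 0.0007353+0.000j S between n3,n4
  I2: injects 0.168 A into n0 (from n1)
  Y(R6) = 0.9259+0.000j S between n3,n4
  V1: constraint V(n2)−V(n5) = 38
Assemble and solve the 6×6 MNA system:
  V(n1)=-0.6497-1.181j  V(n2)=3.898-6.848j  V(n3)=-0.9410-0.1794j  V(n4)=-0.8265-0.1084j  V(n5)=-34.10-6.848j
  i(V1)=-0.1011-0.05653j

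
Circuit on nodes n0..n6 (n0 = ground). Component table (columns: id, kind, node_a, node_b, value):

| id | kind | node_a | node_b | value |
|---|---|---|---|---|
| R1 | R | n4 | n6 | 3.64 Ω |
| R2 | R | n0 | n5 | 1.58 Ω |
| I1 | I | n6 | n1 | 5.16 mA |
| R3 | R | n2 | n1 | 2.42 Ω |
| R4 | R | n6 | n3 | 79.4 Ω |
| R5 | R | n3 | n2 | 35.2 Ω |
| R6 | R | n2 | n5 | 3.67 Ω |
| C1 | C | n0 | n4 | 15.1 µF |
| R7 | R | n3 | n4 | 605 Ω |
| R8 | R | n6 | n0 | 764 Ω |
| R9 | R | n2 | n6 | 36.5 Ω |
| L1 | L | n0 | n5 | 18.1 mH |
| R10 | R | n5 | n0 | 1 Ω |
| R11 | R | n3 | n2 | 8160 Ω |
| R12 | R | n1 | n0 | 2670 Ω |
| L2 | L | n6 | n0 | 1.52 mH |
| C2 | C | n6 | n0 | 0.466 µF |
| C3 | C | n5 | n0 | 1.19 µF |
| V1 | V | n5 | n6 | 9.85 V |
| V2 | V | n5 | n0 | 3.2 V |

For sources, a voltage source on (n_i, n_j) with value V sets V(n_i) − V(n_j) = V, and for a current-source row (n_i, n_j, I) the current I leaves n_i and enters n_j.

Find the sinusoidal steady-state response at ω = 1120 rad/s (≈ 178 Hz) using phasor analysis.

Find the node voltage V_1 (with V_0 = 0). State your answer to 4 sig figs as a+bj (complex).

Element admittances at ω=1120 rad/s:
  Y(R1) = 0.2747+0.000j S between n4,n6
  Y(R2) = 0.6329+0.000j S between n0,n5
  I1: injects 0.00516 A into n1 (from n6)
  Y(R3) = 0.4132+0.000j S between n2,n1
  Y(R4) = 0.01259+0.000j S between n6,n3
  Y(R5) = 0.02841+0.000j S between n3,n2
  Y(R6) = 0.2725+0.000j S between n2,n5
  Y(C1) = 0.000+0.01691j S between n0,n4
  Y(R7) = 0.001653+0.000j S between n3,n4
  Y(R8) = 0.001309+0.000j S between n6,n0
  Y(R9) = 0.02740+0.000j S between n2,n6
  Y(L1) = 0.000-0.04933j S between n0,n5
  Y(R10) = 1.000+0.000j S between n5,n0
  Y(R11) = 0.0001225+0.000j S between n3,n2
  Y(R12) = 0.0003745+0.000j S between n1,n0
  Y(L2) = 0.000-0.5874j S between n6,n0
  Y(C2) = 0.000+0.0005219j S between n6,n0
  Y(C3) = 0.000+0.001333j S between n5,n0
  V1: constraint V(n5)−V(n6) = 9.85
  V2: constraint V(n5)−V(n0) = 3.2
Assemble and solve the 8×8 MNA system:
  V(n1)=2.050+0.001434j  V(n2)=2.040+0.001436j  V(n3)=-0.8521+0.01654j  V(n4)=-6.591+0.4034j  V(n5)=3.200+0.000j  V(n6)=-6.650+0.000j
  i(V1)=-0.3309+3.792j  i(V2)=-5.211-3.638j

2.050+0.001434j V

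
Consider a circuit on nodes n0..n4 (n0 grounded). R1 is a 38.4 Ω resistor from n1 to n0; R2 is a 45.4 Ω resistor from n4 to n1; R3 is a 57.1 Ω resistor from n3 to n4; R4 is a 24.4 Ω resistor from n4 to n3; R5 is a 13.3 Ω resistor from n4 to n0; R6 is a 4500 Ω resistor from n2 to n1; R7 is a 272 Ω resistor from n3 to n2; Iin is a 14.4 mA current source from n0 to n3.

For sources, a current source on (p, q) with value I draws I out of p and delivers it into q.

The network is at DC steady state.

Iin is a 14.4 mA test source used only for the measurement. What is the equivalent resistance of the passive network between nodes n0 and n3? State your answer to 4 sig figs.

R_eq = 28.46 Ω

MNA unknowns: 4 node voltages V₁..V_4
R1: Y=0.02604 on G[1,0]
R2: Y=0.02203 on G[4,1]
R3: Y=0.01751 on G[3,4]
R4: Y=0.04098 on G[4,3]
R5: Y=0.07519 on G[4,0]
R6: Y=0.0002222 on G[2,1]
R7: Y=0.003676 on G[3,2]
Iin: z[0]−=0.0144, z[3]+=0.0144
solve → V1=0.07699, V2=0.3909, V3=0.4098, V4=0.1649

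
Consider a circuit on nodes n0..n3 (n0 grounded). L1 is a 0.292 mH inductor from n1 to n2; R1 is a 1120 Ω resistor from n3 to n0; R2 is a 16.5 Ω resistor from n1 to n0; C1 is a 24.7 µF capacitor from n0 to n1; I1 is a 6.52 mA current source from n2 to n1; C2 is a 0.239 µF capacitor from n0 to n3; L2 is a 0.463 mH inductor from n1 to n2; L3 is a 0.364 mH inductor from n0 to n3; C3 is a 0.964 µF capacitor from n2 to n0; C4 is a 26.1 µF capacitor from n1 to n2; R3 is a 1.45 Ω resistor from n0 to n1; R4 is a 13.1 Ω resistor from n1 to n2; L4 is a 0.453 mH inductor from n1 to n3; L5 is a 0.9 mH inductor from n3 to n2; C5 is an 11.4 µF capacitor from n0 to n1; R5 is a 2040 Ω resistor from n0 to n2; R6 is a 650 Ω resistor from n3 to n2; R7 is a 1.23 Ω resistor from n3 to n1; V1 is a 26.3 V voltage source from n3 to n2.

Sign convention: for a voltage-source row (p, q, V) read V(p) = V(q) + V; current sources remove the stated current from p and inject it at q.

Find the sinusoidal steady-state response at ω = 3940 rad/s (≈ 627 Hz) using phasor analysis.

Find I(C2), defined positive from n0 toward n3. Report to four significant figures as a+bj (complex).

0.003616-0.009541j A

Element admittances at ω=3940 rad/s:
  Y(L1) = 0.000-0.8692j S between n1,n2
  Y(R1) = 0.0008929+0.000j S between n3,n0
  Y(R2) = 0.06061+0.000j S between n1,n0
  Y(C1) = 0.000+0.09732j S between n0,n1
  I1: injects 0.00652 A into n1 (from n2)
  Y(C2) = 0.000+0.0009417j S between n0,n3
  Y(L2) = 0.000-0.5482j S between n1,n2
  Y(L3) = 0.000-0.6973j S between n0,n3
  Y(C3) = 0.000+0.003798j S between n2,n0
  Y(C4) = 0.000+0.1028j S between n1,n2
  Y(R3) = 0.6897+0.000j S between n0,n1
  Y(R4) = 0.07634+0.000j S between n1,n2
  Y(L4) = 0.000-0.5603j S between n1,n3
  Y(L5) = 0.000-0.2820j S between n3,n2
  Y(C5) = 0.000+0.04492j S between n0,n1
  Y(R5) = 0.0004902+0.000j S between n0,n2
  Y(R6) = 0.001538+0.000j S between n3,n2
  Y(R7) = 0.8130+0.000j S between n3,n1
  V1: constraint V(n3)−V(n2) = 26.3
Assemble and solve the 4×4 MNA system:
  V(n1)=-1.688+9.799j  V(n2)=-16.17+3.840j  V(n3)=10.13+3.840j
  i(V1)=-8.995+25.94j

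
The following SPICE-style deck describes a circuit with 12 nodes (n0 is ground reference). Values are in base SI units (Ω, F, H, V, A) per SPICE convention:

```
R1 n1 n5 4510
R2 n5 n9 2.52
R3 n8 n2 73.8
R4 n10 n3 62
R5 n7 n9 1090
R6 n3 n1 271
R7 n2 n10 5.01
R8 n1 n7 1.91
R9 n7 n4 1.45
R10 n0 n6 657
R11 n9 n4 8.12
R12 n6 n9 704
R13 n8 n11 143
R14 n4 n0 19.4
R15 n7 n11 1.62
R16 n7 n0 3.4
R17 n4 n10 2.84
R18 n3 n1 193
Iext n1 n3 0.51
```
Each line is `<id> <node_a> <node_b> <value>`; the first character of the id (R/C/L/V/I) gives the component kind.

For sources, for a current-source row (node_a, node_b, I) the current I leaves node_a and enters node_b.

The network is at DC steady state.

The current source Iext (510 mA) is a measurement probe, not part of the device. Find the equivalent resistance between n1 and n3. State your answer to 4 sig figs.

R_eq = 42.43 Ω

Apply KCL at each of the 11 non-ground nodes and solve the resulting linear system.
Node n1: branches {R1, R6, R8, R18, Iext} → V_1 = -0.6711
Node n2: branches {R3, R7} → V_2 = 1.218
Node n3: branches {R4, R6, R18, Iext} → V_3 = 20.97
Node n4: branches {R9, R11, R14, R17} → V_4 = 0.3604
Node n5: branches {R1, R2} → V_5 = 0.3528
Node n6: branches {R10, R12} → V_6 = 0.1706
Node n7: branches {R5, R8, R9, R15, R16} → V_7 = -0.06405
Node n8: branches {R3, R13} → V_8 = 0.7846
Node n9: branches {R2, R5, R11, R12} → V_9 = 0.3534
Node n10: branches {R4, R7, R17} → V_10 = 1.247
Node n11: branches {R13, R15} → V_11 = -0.05454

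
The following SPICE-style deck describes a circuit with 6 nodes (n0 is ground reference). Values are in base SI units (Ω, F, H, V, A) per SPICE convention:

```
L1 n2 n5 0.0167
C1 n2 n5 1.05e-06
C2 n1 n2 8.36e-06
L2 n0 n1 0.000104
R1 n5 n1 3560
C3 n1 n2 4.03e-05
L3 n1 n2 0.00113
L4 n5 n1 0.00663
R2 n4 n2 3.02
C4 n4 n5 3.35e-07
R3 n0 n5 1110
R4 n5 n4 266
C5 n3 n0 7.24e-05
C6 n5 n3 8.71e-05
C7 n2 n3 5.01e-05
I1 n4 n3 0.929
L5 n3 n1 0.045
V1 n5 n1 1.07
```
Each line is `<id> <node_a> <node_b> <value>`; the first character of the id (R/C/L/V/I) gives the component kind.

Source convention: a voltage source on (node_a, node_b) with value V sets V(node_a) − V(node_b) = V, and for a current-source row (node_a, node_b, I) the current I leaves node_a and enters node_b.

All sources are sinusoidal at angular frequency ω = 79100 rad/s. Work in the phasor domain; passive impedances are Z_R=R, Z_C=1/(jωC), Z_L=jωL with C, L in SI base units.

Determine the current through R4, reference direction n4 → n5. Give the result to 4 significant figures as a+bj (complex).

MNA unknowns: 5 node voltages V₁..V_5 plus 1 source current (V1)
L1: Y=0.000-0.0007570j on G[2,5]
C1: Y=0.000+0.08305j on G[2,5]
C2: Y=0.000+0.6613j on G[1,2]
L2: Y=0.000-0.1216j on G[0,1]
R1: Y=0.0002809+0.000j on G[5,1]
C3: Y=0.000+3.188j on G[1,2]
L3: Y=0.000-0.01119j on G[1,2]
L4: Y=0.000-0.001907j on G[5,1]
R2: Y=0.3311+0.000j on G[4,2]
C4: Y=0.000+0.02650j on G[4,5]
R3: Y=0.0009009+0.000j on G[0,5]
R4: Y=0.003759+0.000j on G[5,4]
C5: Y=0.000+5.727j on G[3,0]
C6: Y=0.000+6.890j on G[5,3]
C7: Y=0.000+3.963j on G[2,3]
I1: z[4]−=0.929, z[3]+=0.929
L5: Y=0.000-0.0002809j on G[3,1]
V1: row V5−V1=1.07, i_V1 at 5,1
solve → V1=-0.8725+0.05537j, V2=-0.4209+0.1432j, V3=-0.01853+0.001206j, V4=-3.160+0.4079j, V5=0.1975+0.05537j
aux → i_V1=0.3435-1.625j

-0.01262+0.001325j A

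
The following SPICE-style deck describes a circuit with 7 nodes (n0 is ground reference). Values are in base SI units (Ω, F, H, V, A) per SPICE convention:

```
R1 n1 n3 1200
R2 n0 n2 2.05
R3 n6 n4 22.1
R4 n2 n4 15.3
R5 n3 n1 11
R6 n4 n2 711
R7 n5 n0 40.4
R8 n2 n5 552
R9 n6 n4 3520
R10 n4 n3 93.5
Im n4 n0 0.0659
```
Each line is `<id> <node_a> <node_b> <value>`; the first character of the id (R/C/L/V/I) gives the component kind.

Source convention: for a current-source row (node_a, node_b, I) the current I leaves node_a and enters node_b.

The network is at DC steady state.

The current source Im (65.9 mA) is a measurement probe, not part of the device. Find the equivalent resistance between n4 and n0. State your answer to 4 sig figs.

R_eq = 17.02 Ω

MNA unknowns: 6 node voltages V₁..V_6
R1: Y=0.0008333 on G[1,3]
R2: Y=0.4878 on G[0,2]
R3: Y=0.04525 on G[6,4]
R4: Y=0.06536 on G[2,4]
R5: Y=0.09091 on G[3,1]
R6: Y=0.001406 on G[4,2]
R7: Y=0.02475 on G[5,0]
R8: Y=0.001812 on G[2,5]
R9: Y=0.0002841 on G[6,4]
R10: Y=0.01070 on G[4,3]
Im: z[4]−=0.0659, z[0]+=0.0659
solve → V1=-1.122, V2=-0.1346, V3=-1.122, V4=-1.122, V5=-0.009181, V6=-1.122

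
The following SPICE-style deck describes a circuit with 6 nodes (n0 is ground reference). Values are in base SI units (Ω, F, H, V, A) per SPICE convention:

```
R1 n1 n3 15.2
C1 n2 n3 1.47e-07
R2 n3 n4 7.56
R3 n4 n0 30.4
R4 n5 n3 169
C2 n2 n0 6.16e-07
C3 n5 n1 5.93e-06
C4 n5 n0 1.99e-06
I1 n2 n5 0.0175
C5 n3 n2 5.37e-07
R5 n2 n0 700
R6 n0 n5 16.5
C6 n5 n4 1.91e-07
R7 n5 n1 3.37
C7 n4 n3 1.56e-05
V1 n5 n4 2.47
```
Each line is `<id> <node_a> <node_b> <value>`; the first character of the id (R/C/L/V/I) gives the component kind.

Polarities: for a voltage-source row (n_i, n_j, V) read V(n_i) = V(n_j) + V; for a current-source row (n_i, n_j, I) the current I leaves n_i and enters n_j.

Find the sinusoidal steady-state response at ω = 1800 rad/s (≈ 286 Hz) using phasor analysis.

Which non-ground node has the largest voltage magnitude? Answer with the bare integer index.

2

MNA unknowns: 5 node voltages V₁..V_5 plus 1 source current (V1)
R1: Y=0.06579+0.000j on G[1,3]
C1: Y=0.000+0.0002646j on G[2,3]
R2: Y=0.1323+0.000j on G[3,4]
R3: Y=0.03289+0.000j on G[4,0]
R4: Y=0.005917+0.000j on G[5,3]
C2: Y=0.000+0.001109j on G[2,0]
C3: Y=0.000+0.01067j on G[5,1]
C4: Y=0.000+0.003582j on G[5,0]
I1: z[2]−=0.0175, z[5]+=0.0175
C5: Y=0.000+0.0009666j on G[3,2]
R5: Y=0.001429+0.000j on G[2,0]
R6: Y=0.06061+0.000j on G[0,5]
C6: Y=0.000+0.0003438j on G[5,4]
R7: Y=0.2967+0.000j on G[5,1]
C7: Y=0.000+0.02808j on G[4,3]
V1: row V5−V4=2.47, i_V1 at 5,4
solve → V1=0.6638-0.08689j, V2=-3.576+5.193j, V3=-0.7711-0.1941j, V4=-1.488-0.07457j, V5=0.9823-0.07457j
aux → i_V1=-0.1471-0.007611j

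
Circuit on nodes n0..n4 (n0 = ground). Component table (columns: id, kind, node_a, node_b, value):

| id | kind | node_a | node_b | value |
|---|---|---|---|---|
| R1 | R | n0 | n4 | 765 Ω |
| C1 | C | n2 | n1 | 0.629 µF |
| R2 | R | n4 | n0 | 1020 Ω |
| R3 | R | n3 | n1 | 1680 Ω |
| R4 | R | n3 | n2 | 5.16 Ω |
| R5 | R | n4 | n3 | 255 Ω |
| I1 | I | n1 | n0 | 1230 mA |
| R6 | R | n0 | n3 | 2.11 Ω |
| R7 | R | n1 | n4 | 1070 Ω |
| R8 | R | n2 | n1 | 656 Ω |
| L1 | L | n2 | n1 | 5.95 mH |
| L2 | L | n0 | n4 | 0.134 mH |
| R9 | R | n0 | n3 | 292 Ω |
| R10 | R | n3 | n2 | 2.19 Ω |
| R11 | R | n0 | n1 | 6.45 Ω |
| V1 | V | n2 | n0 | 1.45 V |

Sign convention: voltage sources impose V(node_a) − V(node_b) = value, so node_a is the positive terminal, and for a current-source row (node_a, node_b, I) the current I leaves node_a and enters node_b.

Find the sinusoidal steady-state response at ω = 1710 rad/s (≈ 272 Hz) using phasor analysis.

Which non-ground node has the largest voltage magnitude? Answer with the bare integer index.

Element admittances at ω=1710 rad/s:
  Y(R1) = 0.001307+0.000j S between n0,n4
  Y(C1) = 0.000+0.001076j S between n2,n1
  Y(R2) = 0.0009804+0.000j S between n4,n0
  Y(R3) = 0.0005952+0.000j S between n3,n1
  Y(R4) = 0.1938+0.000j S between n3,n2
  Y(R5) = 0.003922+0.000j S between n4,n3
  I1: injects 1.23 A into n0 (from n1)
  Y(R6) = 0.4739+0.000j S between n0,n3
  Y(R7) = 0.0009346+0.000j S between n1,n4
  Y(R8) = 0.001524+0.000j S between n2,n1
  Y(L1) = 0.000-0.09828j S between n2,n1
  Y(L2) = 0.000-4.364j S between n0,n4
  Y(R9) = 0.003425+0.000j S between n0,n3
  Y(R10) = 0.4566+0.000j S between n3,n2
  Y(R11) = 0.1550+0.000j S between n0,n1
  V1: constraint V(n2)−V(n0) = 1.45
Assemble and solve the 5×5 MNA system:
  V(n1)=-5.235-4.111j  V(n2)=1.450+0.000j  V(n3)=0.8302-0.002162j  V(n4)=0.0008817-0.0003766j
  i(V1)=-0.8129+0.6422j

1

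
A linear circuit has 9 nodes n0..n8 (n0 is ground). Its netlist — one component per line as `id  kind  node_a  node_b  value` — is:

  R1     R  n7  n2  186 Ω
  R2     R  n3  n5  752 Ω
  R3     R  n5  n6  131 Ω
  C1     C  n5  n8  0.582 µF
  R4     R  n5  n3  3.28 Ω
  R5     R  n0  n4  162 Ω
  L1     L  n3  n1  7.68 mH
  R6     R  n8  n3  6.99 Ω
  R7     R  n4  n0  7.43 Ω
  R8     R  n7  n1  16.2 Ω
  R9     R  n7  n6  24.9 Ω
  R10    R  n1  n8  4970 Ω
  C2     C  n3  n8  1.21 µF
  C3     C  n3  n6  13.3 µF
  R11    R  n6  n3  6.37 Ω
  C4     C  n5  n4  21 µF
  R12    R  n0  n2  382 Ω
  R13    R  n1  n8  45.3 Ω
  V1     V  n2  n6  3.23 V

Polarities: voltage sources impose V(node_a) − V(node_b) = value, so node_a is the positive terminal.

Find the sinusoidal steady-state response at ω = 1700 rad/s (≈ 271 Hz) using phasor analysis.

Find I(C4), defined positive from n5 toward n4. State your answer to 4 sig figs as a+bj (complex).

-0.007977-0.0006137j A

MNA unknowns: 8 node voltages V₁..V_8 plus 1 source current (V1)
R1: Y=0.005376+0.000j on G[7,2]
R2: Y=0.001330+0.000j on G[3,5]
R3: Y=0.007634+0.000j on G[5,6]
C1: Y=0.000+0.0009894j on G[5,8]
R4: Y=0.3049+0.000j on G[5,3]
R5: Y=0.006173+0.000j on G[0,4]
L1: Y=0.000-0.07659j on G[3,1]
R6: Y=0.1431+0.000j on G[8,3]
R7: Y=0.1346+0.000j on G[4,0]
R8: Y=0.06173+0.000j on G[7,1]
R9: Y=0.04016+0.000j on G[7,6]
R10: Y=0.0002012+0.000j on G[1,8]
C2: Y=0.000+0.002057j on G[3,8]
C3: Y=0.000+0.02261j on G[3,6]
R11: Y=0.1570+0.000j on G[6,3]
C4: Y=0.000+0.03570j on G[5,4]
R12: Y=0.002618+0.000j on G[0,2]
R13: Y=0.02208+0.000j on G[1,8]
V1: row V2−V6=3.23, i_V1 at 2,6
solve → V1=-0.05721+0.2942j, V2=3.047+0.2344j, V3=-0.09717+0.2168j, V4=-0.05667-0.004360j, V5=-0.07386+0.2191j, V6=-0.1828+0.2344j, V7=0.05136+0.2688j, V8=-0.09160+0.2272j
aux → i_V1=-0.02408-0.0004286j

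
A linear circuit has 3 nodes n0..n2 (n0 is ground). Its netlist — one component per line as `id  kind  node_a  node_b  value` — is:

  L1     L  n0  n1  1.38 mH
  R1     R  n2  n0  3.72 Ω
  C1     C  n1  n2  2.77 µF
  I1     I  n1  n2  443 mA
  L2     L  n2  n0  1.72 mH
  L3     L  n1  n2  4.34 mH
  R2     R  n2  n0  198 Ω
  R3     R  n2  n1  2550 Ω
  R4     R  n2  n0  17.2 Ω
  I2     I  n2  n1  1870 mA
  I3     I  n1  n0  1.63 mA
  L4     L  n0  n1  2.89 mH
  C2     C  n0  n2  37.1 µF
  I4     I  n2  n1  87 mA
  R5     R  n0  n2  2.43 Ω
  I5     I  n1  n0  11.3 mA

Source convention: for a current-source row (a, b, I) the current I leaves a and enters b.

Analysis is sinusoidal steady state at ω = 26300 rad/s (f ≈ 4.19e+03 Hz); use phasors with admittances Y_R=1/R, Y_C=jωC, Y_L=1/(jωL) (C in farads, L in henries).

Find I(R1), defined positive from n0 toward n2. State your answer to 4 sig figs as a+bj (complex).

Apply KCL at each of the 2 non-ground nodes and solve the resulting linear system.
Node n1: branches {L1, C1, I1, L3, R3, I2, I3, L4, I4, I5} → V_1 = 5.406-68.82j
Node n2: branches {R1, C1, I1, L2, L3, R2, R3, R4, I2, C2, I4, R5} → V_2 = 1.561-1.707j

-0.4197+0.4588j A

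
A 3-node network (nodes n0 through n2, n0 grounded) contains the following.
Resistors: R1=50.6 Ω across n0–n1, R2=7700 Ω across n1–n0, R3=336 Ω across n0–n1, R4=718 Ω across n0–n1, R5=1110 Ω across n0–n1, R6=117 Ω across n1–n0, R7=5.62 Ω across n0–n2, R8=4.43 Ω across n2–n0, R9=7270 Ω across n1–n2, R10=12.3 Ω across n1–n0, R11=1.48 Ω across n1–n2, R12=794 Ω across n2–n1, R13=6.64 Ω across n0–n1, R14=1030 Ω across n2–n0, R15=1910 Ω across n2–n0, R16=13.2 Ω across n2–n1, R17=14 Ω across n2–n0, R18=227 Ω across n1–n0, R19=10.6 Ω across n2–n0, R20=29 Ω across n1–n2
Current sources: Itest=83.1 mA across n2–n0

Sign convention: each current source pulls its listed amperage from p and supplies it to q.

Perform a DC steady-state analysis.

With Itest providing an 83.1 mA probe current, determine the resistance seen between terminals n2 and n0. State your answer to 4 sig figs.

MNA unknowns: 2 node voltages V₁..V_2
R1: Y=0.01976 on G[0,1]
R2: Y=0.0001299 on G[1,0]
R3: Y=0.002976 on G[0,1]
R4: Y=0.001393 on G[0,1]
R5: Y=0.0009009 on G[0,1]
R6: Y=0.008547 on G[1,0]
R7: Y=0.1779 on G[0,2]
R8: Y=0.2257 on G[2,0]
R9: Y=0.0001376 on G[1,2]
R10: Y=0.08130 on G[1,0]
R11: Y=0.6757 on G[1,2]
R12: Y=0.001259 on G[2,1]
R13: Y=0.1506 on G[0,1]
R14: Y=0.0009709 on G[2,0]
R15: Y=0.0005236 on G[2,0]
R16: Y=0.07576 on G[2,1]
R17: Y=0.07143 on G[2,0]
R18: Y=0.004405 on G[1,0]
R19: Y=0.09434 on G[2,0]
R20: Y=0.03448 on G[1,2]
Itest: z[2]−=0.0831, z[0]+=0.0831
solve → V1=-0.08015, V2=-0.1076

R_eq = 1.295 Ω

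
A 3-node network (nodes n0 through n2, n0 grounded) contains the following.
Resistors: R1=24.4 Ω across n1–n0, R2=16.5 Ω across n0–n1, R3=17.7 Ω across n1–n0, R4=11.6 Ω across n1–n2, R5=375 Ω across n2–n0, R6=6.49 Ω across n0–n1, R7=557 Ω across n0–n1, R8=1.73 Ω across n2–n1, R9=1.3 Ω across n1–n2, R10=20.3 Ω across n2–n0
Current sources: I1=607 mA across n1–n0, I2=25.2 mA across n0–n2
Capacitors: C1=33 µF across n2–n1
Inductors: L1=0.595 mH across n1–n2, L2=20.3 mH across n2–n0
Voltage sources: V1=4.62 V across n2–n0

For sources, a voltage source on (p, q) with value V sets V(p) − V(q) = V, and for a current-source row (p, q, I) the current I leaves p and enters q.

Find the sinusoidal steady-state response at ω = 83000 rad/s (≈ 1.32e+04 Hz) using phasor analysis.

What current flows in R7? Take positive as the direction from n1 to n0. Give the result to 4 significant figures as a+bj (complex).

0.007676+0.0009615j A

Apply KCL at each of the 2 non-ground nodes and solve the resulting linear system.
Node n1: branches {R1, R2, R3, R4, R6, I1, C1, R7, R8, L1, R9} → V_1 = 4.276+0.5355j
Node n2: branches {R4, R5, C1, R8, L1, R9, L2, R10, I2, V1} → V_2 = 4.620+0.000j
Source currents: i(V1)=-2.164-0.1654j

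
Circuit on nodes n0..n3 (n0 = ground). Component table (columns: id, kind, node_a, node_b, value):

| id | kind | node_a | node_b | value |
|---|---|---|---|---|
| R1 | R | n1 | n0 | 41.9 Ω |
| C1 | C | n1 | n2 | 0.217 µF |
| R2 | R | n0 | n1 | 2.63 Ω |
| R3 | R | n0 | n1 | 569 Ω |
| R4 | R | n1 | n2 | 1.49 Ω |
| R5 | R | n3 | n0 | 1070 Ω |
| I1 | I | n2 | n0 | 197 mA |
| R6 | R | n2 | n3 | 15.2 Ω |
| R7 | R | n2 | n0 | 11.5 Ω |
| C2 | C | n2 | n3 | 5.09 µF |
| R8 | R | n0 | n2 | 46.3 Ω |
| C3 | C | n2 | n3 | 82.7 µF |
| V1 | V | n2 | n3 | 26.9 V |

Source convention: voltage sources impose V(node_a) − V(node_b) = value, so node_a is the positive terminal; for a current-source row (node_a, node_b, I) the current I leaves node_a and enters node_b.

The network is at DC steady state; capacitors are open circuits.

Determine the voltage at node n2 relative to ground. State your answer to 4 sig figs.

-0.4742 V

MNA unknowns: 3 node voltages V₁..V_3 plus 1 source current (V1)
R1: Y=0.02387 on G[1,0]
C1: Y=0.000 on G[1,2]
R2: Y=0.3802 on G[0,1]
R3: Y=0.001757 on G[0,1]
R4: Y=0.6711 on G[1,2]
R5: Y=0.0009346 on G[3,0]
I1: z[2]−=0.197, z[0]+=0.197
R6: Y=0.06579 on G[2,3]
R7: Y=0.08696 on G[2,0]
C2: Y=0.000 on G[2,3]
R8: Y=0.02160 on G[0,2]
C3: Y=0.000 on G[2,3]
V1: row V2−V3=26.9, i_V1 at 2,3
solve → V1=-0.2955, V2=-0.4742, V3=-27.37
aux → i_V1=-1.795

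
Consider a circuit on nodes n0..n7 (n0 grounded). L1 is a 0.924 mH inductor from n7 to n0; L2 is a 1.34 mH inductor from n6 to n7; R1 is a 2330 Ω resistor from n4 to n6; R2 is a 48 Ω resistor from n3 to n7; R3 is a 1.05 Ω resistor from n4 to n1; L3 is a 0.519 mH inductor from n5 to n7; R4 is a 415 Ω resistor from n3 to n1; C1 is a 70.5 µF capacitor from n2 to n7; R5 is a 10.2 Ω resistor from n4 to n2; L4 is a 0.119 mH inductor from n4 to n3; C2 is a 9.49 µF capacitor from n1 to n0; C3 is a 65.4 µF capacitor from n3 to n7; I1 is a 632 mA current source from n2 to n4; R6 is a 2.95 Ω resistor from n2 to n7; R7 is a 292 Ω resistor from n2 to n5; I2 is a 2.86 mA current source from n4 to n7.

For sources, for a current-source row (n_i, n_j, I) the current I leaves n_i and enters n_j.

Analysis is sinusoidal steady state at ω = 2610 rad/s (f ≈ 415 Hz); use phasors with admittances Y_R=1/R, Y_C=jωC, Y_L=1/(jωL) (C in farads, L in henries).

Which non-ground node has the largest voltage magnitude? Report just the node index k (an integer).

3

Element admittances at ω=2610 rad/s:
  Y(L1) = 0.000-0.4147j S between n7,n0
  Y(L2) = 0.000-0.2859j S between n6,n7
  Y(R1) = 0.0004292+0.000j S between n4,n6
  Y(R2) = 0.02083+0.000j S between n3,n7
  Y(R3) = 0.9524+0.000j S between n4,n1
  Y(L3) = 0.000-0.7382j S between n5,n7
  Y(R4) = 0.002410+0.000j S between n3,n1
  Y(C1) = 0.000+0.1840j S between n2,n7
  Y(R5) = 0.09804+0.000j S between n4,n2
  Y(L4) = 0.000-3.220j S between n4,n3
  Y(C2) = 0.000+0.02477j S between n1,n0
  Y(C3) = 0.000+0.1707j S between n3,n7
  I1: injects 0.632 A into n4 (from n2)
  Y(R6) = 0.3390+0.000j S between n2,n7
  Y(R7) = 0.003425+0.000j S between n2,n5
  I2: injects 0.00286 A into n7 (from n4)
Assemble and solve the 7×7 MNA system:
  V(n1)=1.140-1.982j  V(n2)=-1.086-0.04447j  V(n3)=1.240-2.063j  V(n4)=1.191-1.952j  V(n5)=0.06770-0.1237j  V(n6)=0.07083-0.1167j  V(n7)=0.06807-0.1184j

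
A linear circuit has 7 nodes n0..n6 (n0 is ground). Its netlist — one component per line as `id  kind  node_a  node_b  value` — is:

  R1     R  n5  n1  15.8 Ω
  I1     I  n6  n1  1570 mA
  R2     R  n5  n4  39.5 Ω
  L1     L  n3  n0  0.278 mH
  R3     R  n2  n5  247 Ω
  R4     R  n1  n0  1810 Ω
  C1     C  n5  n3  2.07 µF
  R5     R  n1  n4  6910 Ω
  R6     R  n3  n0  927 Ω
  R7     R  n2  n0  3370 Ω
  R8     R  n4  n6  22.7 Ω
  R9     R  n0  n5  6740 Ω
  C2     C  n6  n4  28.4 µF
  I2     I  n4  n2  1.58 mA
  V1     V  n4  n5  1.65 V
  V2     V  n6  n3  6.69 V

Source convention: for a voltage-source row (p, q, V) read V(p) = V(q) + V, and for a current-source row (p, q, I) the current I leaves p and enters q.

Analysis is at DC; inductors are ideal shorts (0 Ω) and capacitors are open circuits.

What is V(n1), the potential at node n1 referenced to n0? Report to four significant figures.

63.70 V

Element admittances at DC:
  Y(R1) = 0.06329 S between n5,n1
  I1: injects 1.57 A into n1 (from n6)
  Y(R2) = 0.02532 S between n5,n4
  L1: short n3↔n0 (DC inductor)
  Y(R3) = 0.004049 S between n2,n5
  Y(R4) = 0.0005525 S between n1,n0
  Y(C1) = 0.000 S between n5,n3
  Y(R5) = 0.0001447 S between n1,n4
  Y(R6) = 0.001079 S between n3,n0
  Y(R7) = 0.0002967 S between n2,n0
  Y(R8) = 0.04405 S between n4,n6
  Y(R9) = 0.0001484 S between n0,n5
  Y(C2) = 0.000 S between n6,n4
  I2: injects 0.00158 A into n2 (from n4)
  V1: constraint V(n4)−V(n5) = 1.65
  V2: constraint V(n6)−V(n3) = 6.69
Assemble and solve the 9×9 MNA system:
  V(n1)=63.70  V(n2)=37.16  V(n3)=0.000  V(n4)=41.15  V(n5)=39.50  V(n6)=6.690
  i(L1)=-0.05208  i(V1)=-1.558  i(V2)=-0.05208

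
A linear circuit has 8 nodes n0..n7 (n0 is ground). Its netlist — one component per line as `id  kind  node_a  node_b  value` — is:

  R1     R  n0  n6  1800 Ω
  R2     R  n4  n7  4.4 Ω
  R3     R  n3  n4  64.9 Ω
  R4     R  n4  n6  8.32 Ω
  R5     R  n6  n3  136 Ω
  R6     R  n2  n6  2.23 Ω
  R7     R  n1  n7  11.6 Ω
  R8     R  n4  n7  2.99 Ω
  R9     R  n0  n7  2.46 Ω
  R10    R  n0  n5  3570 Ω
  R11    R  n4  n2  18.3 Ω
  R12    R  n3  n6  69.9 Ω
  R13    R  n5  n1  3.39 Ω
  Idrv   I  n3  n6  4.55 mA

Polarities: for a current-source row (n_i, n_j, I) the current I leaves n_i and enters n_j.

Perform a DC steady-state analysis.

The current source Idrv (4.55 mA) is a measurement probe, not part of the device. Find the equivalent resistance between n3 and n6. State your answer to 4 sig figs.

R_eq = 27.95 Ω

Element admittances at DC:
  Y(R1) = 0.0005556 S between n0,n6
  Y(R2) = 0.2273 S between n4,n7
  Y(R3) = 0.01541 S between n3,n4
  Y(R4) = 0.1202 S between n4,n6
  Y(R5) = 0.007353 S between n6,n3
  Y(R6) = 0.4484 S between n2,n6
  Y(R7) = 0.08621 S between n1,n7
  Y(R8) = 0.3344 S between n4,n7
  Y(R9) = 0.4065 S between n0,n7
  Y(R10) = 0.0002801 S between n0,n5
  Y(R11) = 0.05464 S between n4,n2
  Y(R12) = 0.01431 S between n3,n6
  Y(R13) = 0.2950 S between n5,n1
  Idrv: injects 0.00455 A into n6 (from n3)
Assemble and solve the 7×7 MNA system:
  V(n1)=-1.439e-05  V(n2)=0.009422  V(n3)=-0.1166  V(n4)=-2.490e-05  V(n5)=-1.438e-05  V(n6)=0.01057  V(n7)=-1.444e-05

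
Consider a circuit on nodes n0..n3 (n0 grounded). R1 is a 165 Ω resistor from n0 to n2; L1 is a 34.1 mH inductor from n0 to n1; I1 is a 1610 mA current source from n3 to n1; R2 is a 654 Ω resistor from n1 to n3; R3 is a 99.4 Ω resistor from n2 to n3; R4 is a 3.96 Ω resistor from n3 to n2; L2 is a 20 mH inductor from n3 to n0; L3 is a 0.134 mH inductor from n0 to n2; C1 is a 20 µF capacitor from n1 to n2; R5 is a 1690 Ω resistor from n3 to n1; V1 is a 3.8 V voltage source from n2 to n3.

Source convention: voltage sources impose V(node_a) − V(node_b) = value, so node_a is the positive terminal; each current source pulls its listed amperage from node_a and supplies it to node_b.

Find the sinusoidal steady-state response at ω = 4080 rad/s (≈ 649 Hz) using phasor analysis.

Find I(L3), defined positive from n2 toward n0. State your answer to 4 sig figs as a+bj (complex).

0.1528-0.04221j A

Apply KCL at each of the 3 non-ground nodes and solve the resulting linear system.
Node n1: branches {L1, I1, R2, C1, R5} → V_1 = 0.6381-21.42j
Node n2: branches {R1, R3, R4, L3, C1, V1} → V_2 = 0.02307+0.08353j
Node n3: branches {I1, R2, R3, R4, L2, R5, V1} → V_3 = -3.777+0.08353j
Source currents: i(V1)=0.6038+0.09189j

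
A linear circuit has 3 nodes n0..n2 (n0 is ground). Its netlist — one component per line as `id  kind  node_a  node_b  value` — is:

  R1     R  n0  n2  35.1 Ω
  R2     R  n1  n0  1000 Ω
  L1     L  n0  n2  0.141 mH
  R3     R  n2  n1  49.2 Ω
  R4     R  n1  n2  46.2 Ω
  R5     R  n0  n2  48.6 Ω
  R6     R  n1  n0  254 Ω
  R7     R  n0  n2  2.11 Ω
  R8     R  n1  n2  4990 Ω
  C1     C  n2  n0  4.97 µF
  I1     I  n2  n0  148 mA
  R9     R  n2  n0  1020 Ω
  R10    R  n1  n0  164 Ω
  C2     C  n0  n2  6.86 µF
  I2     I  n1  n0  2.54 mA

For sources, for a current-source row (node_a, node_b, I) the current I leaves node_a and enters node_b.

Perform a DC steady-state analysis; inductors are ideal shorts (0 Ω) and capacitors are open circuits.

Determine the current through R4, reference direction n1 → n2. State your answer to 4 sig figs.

Element admittances at DC:
  Y(R1) = 0.02849 S between n0,n2
  Y(R2) = 0.001000 S between n1,n0
  L1: short n0↔n2 (DC inductor)
  Y(R3) = 0.02033 S between n2,n1
  Y(R4) = 0.02165 S between n1,n2
  Y(R5) = 0.02058 S between n0,n2
  Y(R6) = 0.003937 S between n1,n0
  Y(R7) = 0.4739 S between n0,n2
  Y(R8) = 0.0002004 S between n1,n2
  Y(C1) = 0.000 S between n2,n0
  I1: injects 0.148 A into n0 (from n2)
  Y(R9) = 0.0009804 S between n2,n0
  Y(R10) = 0.006098 S between n1,n0
  Y(C2) = 0.000 S between n0,n2
  I2: injects 0.00254 A into n0 (from n1)
Assemble and solve the 3×3 MNA system:
  V(n1)=-0.04774  V(n2)=0.000
  i(L1)=0.1500

-0.001033 A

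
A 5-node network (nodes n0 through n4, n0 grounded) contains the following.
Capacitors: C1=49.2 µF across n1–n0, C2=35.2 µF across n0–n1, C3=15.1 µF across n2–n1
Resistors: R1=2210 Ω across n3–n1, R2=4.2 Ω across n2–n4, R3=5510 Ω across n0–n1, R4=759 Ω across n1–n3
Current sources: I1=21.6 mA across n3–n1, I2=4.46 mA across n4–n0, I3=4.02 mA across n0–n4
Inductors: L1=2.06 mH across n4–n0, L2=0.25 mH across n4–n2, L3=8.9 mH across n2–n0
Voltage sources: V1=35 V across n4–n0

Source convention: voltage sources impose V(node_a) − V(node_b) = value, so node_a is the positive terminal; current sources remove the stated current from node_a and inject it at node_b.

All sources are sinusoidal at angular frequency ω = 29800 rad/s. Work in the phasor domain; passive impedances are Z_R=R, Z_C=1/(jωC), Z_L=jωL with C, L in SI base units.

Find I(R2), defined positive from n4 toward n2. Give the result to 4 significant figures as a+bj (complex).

MNA unknowns: 4 node voltages V₁..V_4 plus 1 source current (V1)
C1: Y=0.000+1.466j on G[1,0]
R1: Y=0.0004525+0.000j on G[3,1]
R2: Y=0.2381+0.000j on G[2,4]
C2: Y=0.000+1.049j on G[0,1]
I1: z[3]−=0.0216, z[1]+=0.0216
I2: z[4]−=0.00446, z[0]+=0.00446
R3: Y=0.0001815+0.000j on G[0,1]
I3: z[0]−=0.00402, z[4]+=0.00402
L1: Y=0.000-0.01629j on G[4,0]
C3: Y=0.000+0.4500j on G[2,1]
R4: Y=0.001318+0.000j on G[1,3]
L2: Y=0.000-0.1342j on G[4,2]
L3: Y=0.000-0.003770j on G[2,0]
V1: row V4−V0=35, i_V1 at 4,0
solve → V1=1.098-4.117j, V2=7.230-27.13j, V3=-11.11-4.117j, V4=35.00+0.000j
aux → i_V1=-10.25-2.162j

6.612+6.460j A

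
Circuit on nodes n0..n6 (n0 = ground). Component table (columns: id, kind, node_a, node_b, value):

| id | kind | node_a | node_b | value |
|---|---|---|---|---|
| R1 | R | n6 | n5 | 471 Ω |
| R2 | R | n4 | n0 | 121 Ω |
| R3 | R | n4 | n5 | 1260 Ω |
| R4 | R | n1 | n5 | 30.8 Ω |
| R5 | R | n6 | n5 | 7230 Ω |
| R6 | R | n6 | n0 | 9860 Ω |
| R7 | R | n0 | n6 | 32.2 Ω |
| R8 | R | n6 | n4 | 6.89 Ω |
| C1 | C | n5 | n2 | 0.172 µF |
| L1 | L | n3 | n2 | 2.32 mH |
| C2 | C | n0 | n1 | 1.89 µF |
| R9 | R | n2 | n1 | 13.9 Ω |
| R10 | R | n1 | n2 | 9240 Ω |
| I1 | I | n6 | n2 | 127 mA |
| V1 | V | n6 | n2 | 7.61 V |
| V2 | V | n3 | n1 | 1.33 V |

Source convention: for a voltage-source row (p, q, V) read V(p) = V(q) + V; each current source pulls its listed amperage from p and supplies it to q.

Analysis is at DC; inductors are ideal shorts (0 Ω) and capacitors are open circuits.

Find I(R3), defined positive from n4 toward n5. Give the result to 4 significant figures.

MNA unknowns: 6 node voltages V₁..V_6 plus 3 source currents (L1, V1, V2)
R1: Y=0.002123 on G[6,5]
R2: Y=0.008264 on G[4,0]
R3: Y=0.0007937 on G[4,5]
R4: Y=0.03247 on G[1,5]
R5: Y=0.0001383 on G[6,5]
R6: Y=0.0001014 on G[6,0]
R7: Y=0.03106 on G[0,6]
R8: Y=0.1451 on G[6,4]
C1: Y=0.000 on G[5,2]
L1: row V3−V2=0, i_L1 at 3,2
C2: Y=0.000 on G[0,1]
R9: Y=0.07194 on G[2,1]
R10: Y=0.0001082 on G[1,2]
I1: z[6]−=0.127, z[2]+=0.127
V1: row V6−V2=7.61, i_V1 at 6,2
V2: row V3−V1=1.33, i_V2 at 3,1
solve → V1=-8.931, V2=-7.601, V3=-7.601, V4=-0.03362, V5=-8.163, V6=0.008918
aux → i_L1=0.1208, i_V1=-0.1519, i_V2=-0.1208

0.006452 A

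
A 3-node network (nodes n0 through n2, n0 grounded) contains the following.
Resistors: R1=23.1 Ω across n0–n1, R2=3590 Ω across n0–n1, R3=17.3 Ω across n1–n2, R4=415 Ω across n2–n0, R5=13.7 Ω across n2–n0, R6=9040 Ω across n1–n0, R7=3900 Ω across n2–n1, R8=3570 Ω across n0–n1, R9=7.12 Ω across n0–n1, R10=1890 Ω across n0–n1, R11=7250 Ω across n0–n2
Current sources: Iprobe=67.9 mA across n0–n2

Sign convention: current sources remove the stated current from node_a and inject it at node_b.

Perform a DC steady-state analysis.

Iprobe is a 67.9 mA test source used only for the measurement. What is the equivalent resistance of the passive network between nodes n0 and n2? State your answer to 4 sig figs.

Element admittances at DC:
  Y(R1) = 0.04329 S between n0,n1
  Y(R2) = 0.0002786 S between n0,n1
  Y(R3) = 0.05780 S between n1,n2
  Y(R4) = 0.002410 S between n2,n0
  Y(R5) = 0.07299 S between n2,n0
  Y(R6) = 0.0001106 S between n1,n0
  Y(R7) = 0.0002564 S between n2,n1
  Y(R8) = 0.0002801 S between n0,n1
  Y(R9) = 0.1404 S between n0,n1
  Y(R10) = 0.0005291 S between n0,n1
  Y(R11) = 0.0001379 S between n0,n2
  Iprobe: injects 0.0679 A into n2 (from n0)
Assemble and solve the 2×2 MNA system:
  V(n1)=0.1355  V(n2)=0.5671

R_eq = 8.352 Ω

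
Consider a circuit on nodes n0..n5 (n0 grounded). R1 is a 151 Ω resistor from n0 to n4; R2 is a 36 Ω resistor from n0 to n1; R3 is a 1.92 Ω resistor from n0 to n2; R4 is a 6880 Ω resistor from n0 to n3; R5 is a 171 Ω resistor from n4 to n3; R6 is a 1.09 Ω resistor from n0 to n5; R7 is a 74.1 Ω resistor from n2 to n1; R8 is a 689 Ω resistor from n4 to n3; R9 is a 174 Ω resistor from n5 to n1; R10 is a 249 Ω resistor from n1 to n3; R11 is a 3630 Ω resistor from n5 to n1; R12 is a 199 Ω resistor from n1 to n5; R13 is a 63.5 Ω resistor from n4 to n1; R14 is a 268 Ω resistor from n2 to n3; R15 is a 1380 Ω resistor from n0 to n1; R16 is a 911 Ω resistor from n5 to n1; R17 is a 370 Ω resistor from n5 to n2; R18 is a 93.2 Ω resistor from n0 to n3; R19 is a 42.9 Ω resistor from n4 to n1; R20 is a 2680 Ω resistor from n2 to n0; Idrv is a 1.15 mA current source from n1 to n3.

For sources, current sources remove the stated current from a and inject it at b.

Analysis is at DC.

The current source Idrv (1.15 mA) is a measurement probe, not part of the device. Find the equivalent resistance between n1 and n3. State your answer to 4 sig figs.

Element admittances at DC:
  Y(R1) = 0.006623 S between n0,n4
  Y(R2) = 0.02778 S between n0,n1
  Y(R3) = 0.5208 S between n0,n2
  Y(R4) = 0.0001453 S between n0,n3
  Y(R5) = 0.005848 S between n4,n3
  Y(R6) = 0.9174 S between n0,n5
  Y(R7) = 0.01350 S between n2,n1
  Y(R8) = 0.001451 S between n4,n3
  Y(R9) = 0.005747 S between n5,n1
  Y(R10) = 0.004016 S between n1,n3
  Y(R11) = 0.0002755 S between n5,n1
  Y(R12) = 0.005025 S between n1,n5
  Y(R13) = 0.01575 S between n4,n1
  Y(R14) = 0.003731 S between n2,n3
  Y(R15) = 0.0007246 S between n0,n1
  Y(R16) = 0.001098 S between n5,n1
  Y(R17) = 0.002703 S between n5,n2
  Y(R18) = 0.01073 S between n0,n3
  Y(R19) = 0.02331 S between n4,n1
  Y(R20) = 0.0003731 S between n2,n0
  Idrv: injects 0.00115 A into n3 (from n1)
Assemble and solve the 5×5 MNA system:
  V(n1)=-0.01106  V(n2)=1.285e-05  V(n3)=0.04198  V(n4)=-0.002372  V(n5)=-0.0001441

R_eq = 46.13 Ω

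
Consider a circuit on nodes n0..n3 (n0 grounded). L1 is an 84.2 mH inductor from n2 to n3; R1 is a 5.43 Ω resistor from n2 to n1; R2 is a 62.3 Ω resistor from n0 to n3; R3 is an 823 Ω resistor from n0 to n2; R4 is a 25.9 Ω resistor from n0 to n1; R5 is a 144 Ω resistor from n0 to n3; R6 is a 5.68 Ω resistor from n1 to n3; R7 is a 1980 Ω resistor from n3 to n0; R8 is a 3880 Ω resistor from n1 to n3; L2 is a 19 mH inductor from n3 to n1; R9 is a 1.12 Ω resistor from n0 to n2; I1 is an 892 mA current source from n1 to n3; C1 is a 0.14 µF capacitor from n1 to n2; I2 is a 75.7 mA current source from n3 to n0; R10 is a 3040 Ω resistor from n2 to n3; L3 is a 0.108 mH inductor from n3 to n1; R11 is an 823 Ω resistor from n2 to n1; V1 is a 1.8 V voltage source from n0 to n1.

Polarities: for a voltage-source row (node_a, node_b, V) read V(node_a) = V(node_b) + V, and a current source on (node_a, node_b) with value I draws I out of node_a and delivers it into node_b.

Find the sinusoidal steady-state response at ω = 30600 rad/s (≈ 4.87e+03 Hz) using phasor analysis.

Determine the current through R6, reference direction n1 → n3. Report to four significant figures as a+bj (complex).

-0.2280-0.3466j A

MNA unknowns: 3 node voltages V₁..V_3 plus 1 source current (V1)
L1: Y=0.000-0.0003881j on G[2,3]
R1: Y=0.1842+0.000j on G[2,1]
R2: Y=0.01605+0.000j on G[0,3]
R3: Y=0.001215+0.000j on G[0,2]
R4: Y=0.03861+0.000j on G[0,1]
R5: Y=0.006944+0.000j on G[0,3]
R6: Y=0.1761+0.000j on G[1,3]
R7: Y=0.0005051+0.000j on G[3,0]
R8: Y=0.0002577+0.000j on G[1,3]
L2: Y=0.000-0.001720j on G[3,1]
R9: Y=0.8929+0.000j on G[0,2]
I1: z[1]−=0.892, z[3]+=0.892
C1: Y=0.000+0.004284j on G[1,2]
I2: z[3]−=0.0757, z[0]+=0.0757
R10: Y=0.0003289+0.000j on G[2,3]
L3: Y=0.000-0.3026j on G[3,1]
R11: Y=0.001215+0.000j on G[2,1]
V1: row V0−V1=1.8, i_V1 at 0,1
solve → V1=-1.800+0.000j, V2=-0.3085-0.005247j, V3=-0.5049+1.969j
aux → i_V1=-0.2815+0.04158j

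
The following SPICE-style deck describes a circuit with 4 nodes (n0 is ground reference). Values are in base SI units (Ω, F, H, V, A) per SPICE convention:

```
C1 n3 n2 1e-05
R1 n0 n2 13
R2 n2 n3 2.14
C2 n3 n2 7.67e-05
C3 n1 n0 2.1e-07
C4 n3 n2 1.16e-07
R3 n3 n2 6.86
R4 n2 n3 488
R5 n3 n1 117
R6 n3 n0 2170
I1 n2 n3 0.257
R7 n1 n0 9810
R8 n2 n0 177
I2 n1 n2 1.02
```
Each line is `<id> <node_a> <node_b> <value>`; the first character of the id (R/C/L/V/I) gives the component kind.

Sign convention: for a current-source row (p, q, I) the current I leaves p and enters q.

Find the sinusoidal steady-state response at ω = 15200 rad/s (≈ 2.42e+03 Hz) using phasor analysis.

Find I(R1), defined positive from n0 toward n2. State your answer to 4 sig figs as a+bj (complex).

-0.1322-0.2943j A

Element admittances at ω=15200 rad/s:
  Y(C1) = 0.000+0.1520j S between n3,n2
  Y(R1) = 0.07692+0.000j S between n0,n2
  Y(R2) = 0.4673+0.000j S between n2,n3
  Y(C2) = 0.000+1.166j S between n3,n2
  Y(C3) = 0.000+0.003192j S between n1,n0
  Y(C4) = 0.000+0.001763j S between n3,n2
  Y(R3) = 0.1458+0.000j S between n3,n2
  Y(R4) = 0.002049+0.000j S between n2,n3
  Y(R5) = 0.008547+0.000j S between n3,n1
  Y(R6) = 0.0004608+0.000j S between n3,n0
  I1: injects 0.257 A into n3 (from n2)
  Y(R7) = 0.0001019+0.000j S between n1,n0
  Y(R8) = 0.005650+0.000j S between n2,n0
  I2: injects 1.02 A into n2 (from n1)
Assemble and solve the 3×3 MNA system:
  V(n1)=-100.9+41.49j  V(n2)=1.719+3.825j  V(n3)=1.735+4.304j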